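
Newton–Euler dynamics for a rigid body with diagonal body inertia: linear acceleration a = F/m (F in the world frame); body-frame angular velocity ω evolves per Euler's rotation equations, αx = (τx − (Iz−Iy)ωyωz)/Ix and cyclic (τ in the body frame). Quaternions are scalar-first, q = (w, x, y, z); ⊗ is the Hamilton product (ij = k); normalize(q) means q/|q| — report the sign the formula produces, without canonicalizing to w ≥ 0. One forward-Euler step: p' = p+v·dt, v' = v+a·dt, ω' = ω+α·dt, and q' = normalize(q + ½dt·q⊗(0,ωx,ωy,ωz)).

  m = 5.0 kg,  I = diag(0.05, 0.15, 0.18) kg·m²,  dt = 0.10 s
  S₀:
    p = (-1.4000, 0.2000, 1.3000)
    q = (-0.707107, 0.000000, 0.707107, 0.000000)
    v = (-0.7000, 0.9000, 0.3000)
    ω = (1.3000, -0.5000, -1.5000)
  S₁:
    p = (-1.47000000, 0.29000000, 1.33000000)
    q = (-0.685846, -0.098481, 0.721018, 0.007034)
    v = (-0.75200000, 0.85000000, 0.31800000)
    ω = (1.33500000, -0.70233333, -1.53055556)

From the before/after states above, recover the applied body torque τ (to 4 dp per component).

Δω = ω₁−ω₀ = (0.03500000, -0.20233333, -0.03055556)
precession coupling = (0.0225, 0.2535, -0.0650)
I·α + gyro = (0.0400, -0.0500, -0.1200)

τ = (0.0400, -0.0500, -0.1200)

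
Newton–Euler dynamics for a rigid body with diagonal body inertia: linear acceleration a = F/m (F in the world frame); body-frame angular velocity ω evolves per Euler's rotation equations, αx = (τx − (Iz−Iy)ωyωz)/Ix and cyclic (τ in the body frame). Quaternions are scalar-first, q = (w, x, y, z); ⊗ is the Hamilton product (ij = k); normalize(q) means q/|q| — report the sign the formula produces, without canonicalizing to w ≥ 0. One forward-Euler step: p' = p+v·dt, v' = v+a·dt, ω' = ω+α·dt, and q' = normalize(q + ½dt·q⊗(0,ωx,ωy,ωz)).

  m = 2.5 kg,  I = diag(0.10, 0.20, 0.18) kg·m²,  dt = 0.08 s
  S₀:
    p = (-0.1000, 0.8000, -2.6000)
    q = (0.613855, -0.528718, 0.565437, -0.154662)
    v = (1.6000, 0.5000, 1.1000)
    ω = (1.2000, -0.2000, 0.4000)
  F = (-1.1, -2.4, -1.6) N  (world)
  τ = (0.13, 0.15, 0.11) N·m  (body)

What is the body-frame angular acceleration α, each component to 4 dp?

α = (1.2840, 0.9420, 0.7444)

precession coupling ω×(Iω) = (0.0016, -0.0384, -0.0240)
angular accel α = (1.2840, 0.9420, 0.7444)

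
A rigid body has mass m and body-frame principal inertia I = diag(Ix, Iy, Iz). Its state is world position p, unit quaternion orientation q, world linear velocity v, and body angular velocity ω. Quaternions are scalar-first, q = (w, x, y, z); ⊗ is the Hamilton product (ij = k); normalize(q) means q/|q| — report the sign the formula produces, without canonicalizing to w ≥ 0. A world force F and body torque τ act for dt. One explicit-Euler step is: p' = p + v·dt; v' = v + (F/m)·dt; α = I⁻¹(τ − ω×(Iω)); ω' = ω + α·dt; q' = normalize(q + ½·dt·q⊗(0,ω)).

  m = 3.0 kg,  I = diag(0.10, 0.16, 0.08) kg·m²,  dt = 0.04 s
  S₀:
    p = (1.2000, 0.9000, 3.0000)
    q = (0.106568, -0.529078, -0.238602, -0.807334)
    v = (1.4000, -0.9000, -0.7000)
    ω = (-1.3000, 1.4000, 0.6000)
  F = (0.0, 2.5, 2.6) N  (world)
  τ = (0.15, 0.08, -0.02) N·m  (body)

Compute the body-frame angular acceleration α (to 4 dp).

α = (2.1720, 0.5975, 1.1150)

ω×(Iω) gyroscopic = (-0.0672, -0.0156, -0.1092)
angular accel α = (2.1720, 0.5975, 1.1150)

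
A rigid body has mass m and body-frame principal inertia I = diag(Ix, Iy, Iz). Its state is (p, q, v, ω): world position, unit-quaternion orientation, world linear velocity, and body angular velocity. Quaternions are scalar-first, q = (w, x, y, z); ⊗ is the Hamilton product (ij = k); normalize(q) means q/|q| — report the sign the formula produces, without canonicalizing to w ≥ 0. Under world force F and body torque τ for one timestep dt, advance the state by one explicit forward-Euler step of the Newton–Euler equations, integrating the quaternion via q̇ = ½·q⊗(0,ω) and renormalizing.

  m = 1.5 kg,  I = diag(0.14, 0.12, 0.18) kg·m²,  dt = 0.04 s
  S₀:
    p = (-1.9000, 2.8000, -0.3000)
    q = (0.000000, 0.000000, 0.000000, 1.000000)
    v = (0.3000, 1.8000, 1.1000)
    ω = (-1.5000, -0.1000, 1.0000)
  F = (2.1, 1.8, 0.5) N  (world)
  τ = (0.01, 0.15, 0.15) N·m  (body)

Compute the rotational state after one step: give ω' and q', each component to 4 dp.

gyro term ω×Iω = (-0.0060, 0.0600, -0.0030)
angular accel α = (0.1143, 0.7500, 0.8500)
new body rate ω' = (-1.4954, -0.0700, 1.0340)
Hamilton product q⊗(0,ω) = (-1.0000000, 0.1000000, -1.5000000, 0.0000000)
updated quaternion q' = (-0.0200, 0.0020, -0.0300, 0.9993)

ω' = (-1.4954, -0.0700, 1.0340)
q' = (-0.0200, 0.0020, -0.0300, 0.9993)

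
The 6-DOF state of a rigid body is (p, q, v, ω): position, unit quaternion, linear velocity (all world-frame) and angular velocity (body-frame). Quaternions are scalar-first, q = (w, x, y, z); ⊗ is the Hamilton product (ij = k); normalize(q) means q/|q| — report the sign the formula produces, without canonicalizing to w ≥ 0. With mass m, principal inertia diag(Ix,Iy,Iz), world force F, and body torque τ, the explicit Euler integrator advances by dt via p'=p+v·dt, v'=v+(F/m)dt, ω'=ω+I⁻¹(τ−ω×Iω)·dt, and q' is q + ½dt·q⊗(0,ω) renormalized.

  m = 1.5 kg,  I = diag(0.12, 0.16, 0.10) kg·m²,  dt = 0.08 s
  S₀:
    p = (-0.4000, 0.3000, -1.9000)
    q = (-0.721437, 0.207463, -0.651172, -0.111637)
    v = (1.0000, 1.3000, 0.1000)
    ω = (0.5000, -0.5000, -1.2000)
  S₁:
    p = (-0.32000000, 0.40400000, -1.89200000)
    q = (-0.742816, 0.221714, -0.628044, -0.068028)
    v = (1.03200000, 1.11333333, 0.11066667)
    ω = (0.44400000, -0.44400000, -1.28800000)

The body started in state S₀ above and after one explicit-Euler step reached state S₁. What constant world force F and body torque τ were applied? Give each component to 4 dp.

Δv = v₁−v₀ = (0.03200000, -0.18666667, 0.01066667)
F = m·Δv/dt = (0.6000, -3.5000, 0.2000)
ω₁ − ω₀ = (-0.05600000, 0.05600000, -0.08800000)
gyro term ω₀×Iω₀ = (-0.0360, -0.0120, -0.0100)
applied torque τ = (-0.1200, 0.1000, -0.1200)

F = (0.6000, -3.5000, 0.2000)
τ = (-0.1200, 0.1000, -0.1200)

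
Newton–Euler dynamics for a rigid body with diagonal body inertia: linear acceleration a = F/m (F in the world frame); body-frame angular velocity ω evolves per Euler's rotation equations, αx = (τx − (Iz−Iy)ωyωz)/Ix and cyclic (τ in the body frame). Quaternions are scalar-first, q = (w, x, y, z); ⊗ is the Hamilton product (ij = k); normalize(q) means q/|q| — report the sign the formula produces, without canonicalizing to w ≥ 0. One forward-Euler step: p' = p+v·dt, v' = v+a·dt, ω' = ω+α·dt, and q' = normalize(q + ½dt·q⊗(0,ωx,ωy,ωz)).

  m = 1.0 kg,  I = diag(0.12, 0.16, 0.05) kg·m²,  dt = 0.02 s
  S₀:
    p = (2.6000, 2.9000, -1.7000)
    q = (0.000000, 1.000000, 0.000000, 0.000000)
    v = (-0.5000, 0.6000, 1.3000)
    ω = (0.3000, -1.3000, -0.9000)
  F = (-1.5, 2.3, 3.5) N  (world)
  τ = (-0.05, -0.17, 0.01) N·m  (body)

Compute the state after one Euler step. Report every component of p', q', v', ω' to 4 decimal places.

p' = (2.5900, 2.9120, -1.6740)
q' = (-0.0030, 0.9999, 0.0090, -0.0130)
v' = (-0.5300, 0.6460, 1.3700)
ω' = (0.3131, -1.3189, -0.8898)

gyro term ω×Iω = (-0.1287, -0.0189, -0.0156)
angular accel α = (0.6558, -0.9444, 0.5120)
ω + α·dt = (0.3131, -1.3189, -0.8898)
Hamilton product q⊗(0,ω) = (-0.3000000, 0.0000000, 0.9000000, -1.3000000)
q + ½dt·q⊗(0,ω), renormalized = (-0.0030, 0.9999, 0.0090, -0.0130)
a = (-1.5000, 2.3000, 3.5000)
p + v·dt = (2.5900, 2.9120, -1.6740)
v + (F/m)dt = (-0.5300, 0.6460, 1.3700)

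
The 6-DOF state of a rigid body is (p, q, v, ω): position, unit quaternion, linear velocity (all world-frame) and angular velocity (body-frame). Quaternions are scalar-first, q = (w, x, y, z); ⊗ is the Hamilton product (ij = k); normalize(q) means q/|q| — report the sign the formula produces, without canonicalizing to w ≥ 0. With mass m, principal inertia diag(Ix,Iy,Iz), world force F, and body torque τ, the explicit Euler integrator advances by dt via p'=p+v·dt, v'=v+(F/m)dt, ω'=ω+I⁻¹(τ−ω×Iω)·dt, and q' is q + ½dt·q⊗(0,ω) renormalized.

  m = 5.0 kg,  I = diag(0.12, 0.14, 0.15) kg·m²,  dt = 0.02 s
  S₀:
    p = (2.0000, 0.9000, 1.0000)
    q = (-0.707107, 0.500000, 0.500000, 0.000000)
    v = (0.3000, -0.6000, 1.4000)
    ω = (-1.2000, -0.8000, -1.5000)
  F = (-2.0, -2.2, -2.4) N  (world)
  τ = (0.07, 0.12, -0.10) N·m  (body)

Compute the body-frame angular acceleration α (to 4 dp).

ω×(Iω) gyroscopic = (0.0120, -0.0540, 0.0192)
(τ − ω×Iω)/I = (0.4833, 1.2429, -0.7947)

α = (0.4833, 1.2429, -0.7947)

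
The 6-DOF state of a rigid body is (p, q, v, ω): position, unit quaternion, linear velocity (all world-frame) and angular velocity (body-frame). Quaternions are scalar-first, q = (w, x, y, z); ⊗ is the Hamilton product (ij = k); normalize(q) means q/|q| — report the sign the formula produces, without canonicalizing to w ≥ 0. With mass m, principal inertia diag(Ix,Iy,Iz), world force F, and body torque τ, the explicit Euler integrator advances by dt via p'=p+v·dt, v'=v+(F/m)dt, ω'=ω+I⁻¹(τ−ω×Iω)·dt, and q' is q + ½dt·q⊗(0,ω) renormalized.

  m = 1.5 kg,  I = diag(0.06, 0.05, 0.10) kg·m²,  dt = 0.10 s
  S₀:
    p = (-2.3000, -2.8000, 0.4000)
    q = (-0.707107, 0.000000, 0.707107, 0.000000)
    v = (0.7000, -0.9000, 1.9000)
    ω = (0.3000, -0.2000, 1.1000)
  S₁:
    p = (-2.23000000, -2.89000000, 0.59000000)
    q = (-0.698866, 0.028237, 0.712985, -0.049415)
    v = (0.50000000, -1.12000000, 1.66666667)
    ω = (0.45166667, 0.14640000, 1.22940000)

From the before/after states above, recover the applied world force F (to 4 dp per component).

F = (-3.0000, -3.3000, -3.5000)

Δv = v₁−v₀ = (-0.20000000, -0.22000000, -0.23333333)
F = m·Δv/dt = (-3.0000, -3.3000, -3.5000)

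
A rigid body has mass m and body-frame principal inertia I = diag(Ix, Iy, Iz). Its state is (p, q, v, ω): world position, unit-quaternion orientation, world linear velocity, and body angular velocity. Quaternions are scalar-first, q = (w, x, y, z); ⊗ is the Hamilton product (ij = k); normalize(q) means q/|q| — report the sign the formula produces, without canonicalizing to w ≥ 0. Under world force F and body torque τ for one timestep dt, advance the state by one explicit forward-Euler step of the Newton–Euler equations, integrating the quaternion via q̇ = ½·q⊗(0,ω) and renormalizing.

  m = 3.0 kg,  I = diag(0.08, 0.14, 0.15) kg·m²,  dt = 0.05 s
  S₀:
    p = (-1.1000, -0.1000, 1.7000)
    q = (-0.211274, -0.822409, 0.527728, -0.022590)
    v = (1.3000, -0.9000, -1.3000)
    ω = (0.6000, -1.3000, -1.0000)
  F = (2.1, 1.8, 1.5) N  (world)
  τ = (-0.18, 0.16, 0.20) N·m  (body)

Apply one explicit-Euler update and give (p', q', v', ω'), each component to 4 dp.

new position p' = (-1.0350, -0.1450, 1.6350)
v' = v + a·dt = (1.3350, -0.8700, -1.2750)
α = I⁻¹(τ − ω×Iω) = (-2.4125, 0.8429, 1.6453)
ω' = ω + α·dt = (0.4794, -1.2579, -0.9177)
2q̇ = q⊗(0,ω) = (1.1569018, -0.6838594, -0.5613068, 0.9637689)
updated quaternion q' = (-0.1822, -0.8387, 0.5132, 0.0015)

p' = (-1.0350, -0.1450, 1.6350)
q' = (-0.1822, -0.8387, 0.5132, 0.0015)
v' = (1.3350, -0.8700, -1.2750)
ω' = (0.4794, -1.2579, -0.9177)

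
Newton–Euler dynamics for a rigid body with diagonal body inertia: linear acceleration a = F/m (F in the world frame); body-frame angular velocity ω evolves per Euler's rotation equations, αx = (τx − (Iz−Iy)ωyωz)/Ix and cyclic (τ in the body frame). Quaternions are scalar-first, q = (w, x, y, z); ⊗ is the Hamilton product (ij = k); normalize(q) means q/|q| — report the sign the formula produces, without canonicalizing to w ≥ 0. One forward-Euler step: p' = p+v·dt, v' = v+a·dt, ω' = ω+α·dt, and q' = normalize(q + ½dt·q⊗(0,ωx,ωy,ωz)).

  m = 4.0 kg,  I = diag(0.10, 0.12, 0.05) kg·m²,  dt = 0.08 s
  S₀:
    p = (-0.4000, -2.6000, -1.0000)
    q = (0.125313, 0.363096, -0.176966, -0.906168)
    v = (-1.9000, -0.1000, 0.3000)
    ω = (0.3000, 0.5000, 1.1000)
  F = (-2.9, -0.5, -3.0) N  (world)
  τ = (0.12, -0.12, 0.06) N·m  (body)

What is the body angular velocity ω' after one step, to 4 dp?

precession coupling ω×(Iω) = (-0.0385, 0.0165, 0.0030)
angular accel α = (1.5850, -1.1375, 1.1400)
ω' = ω + α·dt = (0.4268, 0.4090, 1.1912)

ω' = (0.4268, 0.4090, 1.1912)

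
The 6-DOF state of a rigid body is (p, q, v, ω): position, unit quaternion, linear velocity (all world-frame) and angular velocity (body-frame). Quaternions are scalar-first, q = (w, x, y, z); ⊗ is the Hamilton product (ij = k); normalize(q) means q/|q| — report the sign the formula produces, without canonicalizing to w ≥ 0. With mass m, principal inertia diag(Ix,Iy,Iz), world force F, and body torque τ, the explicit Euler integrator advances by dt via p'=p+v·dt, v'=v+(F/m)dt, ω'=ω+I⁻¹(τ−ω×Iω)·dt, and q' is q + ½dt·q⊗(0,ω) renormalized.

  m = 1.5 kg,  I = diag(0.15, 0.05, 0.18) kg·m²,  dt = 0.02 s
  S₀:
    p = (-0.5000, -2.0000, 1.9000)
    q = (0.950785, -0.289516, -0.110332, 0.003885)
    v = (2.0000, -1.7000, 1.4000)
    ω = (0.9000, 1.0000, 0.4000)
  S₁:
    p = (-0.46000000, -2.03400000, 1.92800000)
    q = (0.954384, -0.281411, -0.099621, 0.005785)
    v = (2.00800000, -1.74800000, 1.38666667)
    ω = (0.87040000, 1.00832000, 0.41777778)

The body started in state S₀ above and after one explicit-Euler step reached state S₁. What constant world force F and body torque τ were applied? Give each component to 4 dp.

F = (0.6000, -3.6000, -1.0000)
τ = (-0.1700, 0.0100, 0.0700)

velocity change Δv = (0.00800000, -0.04800000, -0.01333333)
F = m·Δv/dt = (0.6000, -3.6000, -1.0000)
Δω = ω₁−ω₀ = (-0.02960000, 0.00832000, 0.01777778)
applied torque τ = (-0.1700, 0.0100, 0.0700)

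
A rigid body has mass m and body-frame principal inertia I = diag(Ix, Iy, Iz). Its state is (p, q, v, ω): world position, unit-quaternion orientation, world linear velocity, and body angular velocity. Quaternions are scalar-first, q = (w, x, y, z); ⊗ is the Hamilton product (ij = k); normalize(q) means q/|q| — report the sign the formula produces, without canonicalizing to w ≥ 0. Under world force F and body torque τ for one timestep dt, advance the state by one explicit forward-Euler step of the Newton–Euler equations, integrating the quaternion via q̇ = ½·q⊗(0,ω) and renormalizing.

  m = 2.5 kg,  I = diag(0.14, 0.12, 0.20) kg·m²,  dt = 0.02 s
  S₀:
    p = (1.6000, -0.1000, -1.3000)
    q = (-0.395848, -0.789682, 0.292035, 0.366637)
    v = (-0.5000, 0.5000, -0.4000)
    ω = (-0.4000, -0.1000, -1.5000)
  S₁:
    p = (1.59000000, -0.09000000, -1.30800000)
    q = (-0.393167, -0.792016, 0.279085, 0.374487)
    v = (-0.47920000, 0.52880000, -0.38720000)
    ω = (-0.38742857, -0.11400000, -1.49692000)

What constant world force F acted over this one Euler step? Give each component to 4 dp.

F = (2.6000, 3.6000, 1.6000)

Δv = v₁−v₀ = (0.02080000, 0.02880000, 0.01280000)
applied force F = (2.6000, 3.6000, 1.6000)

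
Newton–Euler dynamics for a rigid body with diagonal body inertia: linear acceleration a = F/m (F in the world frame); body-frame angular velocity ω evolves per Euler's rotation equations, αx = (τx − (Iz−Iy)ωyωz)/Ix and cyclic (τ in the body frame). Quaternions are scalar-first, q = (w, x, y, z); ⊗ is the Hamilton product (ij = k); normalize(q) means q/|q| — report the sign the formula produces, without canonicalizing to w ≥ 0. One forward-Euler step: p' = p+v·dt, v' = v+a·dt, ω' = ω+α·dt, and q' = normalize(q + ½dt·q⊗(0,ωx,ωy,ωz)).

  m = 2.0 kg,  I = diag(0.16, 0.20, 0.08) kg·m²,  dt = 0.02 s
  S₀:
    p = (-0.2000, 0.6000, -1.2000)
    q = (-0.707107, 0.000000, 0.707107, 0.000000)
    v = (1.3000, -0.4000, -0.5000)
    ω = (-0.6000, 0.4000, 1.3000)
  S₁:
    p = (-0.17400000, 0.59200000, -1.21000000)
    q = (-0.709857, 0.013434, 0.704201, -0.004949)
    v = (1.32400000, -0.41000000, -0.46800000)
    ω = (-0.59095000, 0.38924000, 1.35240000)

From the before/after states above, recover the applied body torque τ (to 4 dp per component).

rate change Δω = (0.00905000, -0.01076000, 0.05240000)
precession coupling = (-0.0624, -0.0624, -0.0096)
I·α + gyro = (0.0100, -0.1700, 0.2000)

τ = (0.0100, -0.1700, 0.2000)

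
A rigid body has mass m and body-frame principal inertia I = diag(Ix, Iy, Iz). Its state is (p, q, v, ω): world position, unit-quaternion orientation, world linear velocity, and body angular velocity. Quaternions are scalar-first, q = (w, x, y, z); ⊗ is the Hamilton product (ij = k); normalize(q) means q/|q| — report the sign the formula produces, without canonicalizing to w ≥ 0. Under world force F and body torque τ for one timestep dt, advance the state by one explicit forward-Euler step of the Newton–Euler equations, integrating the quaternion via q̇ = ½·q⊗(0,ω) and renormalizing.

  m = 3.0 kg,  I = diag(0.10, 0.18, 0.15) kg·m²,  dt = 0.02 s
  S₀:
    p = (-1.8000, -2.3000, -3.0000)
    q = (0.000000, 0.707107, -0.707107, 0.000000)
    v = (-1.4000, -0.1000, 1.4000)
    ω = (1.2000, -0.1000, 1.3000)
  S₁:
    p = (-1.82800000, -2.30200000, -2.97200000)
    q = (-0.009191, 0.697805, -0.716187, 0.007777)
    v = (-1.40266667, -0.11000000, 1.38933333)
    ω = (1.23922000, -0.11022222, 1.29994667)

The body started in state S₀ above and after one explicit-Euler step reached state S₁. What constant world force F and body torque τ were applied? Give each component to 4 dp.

F = (-0.4000, -1.5000, -1.6000)
τ = (0.2000, -0.1700, -0.0100)

v₁ − v₀ = (-0.00266667, -0.01000000, -0.01066667)
applied force F = (-0.4000, -1.5000, -1.6000)
Δω = ω₁−ω₀ = (0.03922000, -0.01022222, -0.00005333)
applied torque τ = (0.2000, -0.1700, -0.0100)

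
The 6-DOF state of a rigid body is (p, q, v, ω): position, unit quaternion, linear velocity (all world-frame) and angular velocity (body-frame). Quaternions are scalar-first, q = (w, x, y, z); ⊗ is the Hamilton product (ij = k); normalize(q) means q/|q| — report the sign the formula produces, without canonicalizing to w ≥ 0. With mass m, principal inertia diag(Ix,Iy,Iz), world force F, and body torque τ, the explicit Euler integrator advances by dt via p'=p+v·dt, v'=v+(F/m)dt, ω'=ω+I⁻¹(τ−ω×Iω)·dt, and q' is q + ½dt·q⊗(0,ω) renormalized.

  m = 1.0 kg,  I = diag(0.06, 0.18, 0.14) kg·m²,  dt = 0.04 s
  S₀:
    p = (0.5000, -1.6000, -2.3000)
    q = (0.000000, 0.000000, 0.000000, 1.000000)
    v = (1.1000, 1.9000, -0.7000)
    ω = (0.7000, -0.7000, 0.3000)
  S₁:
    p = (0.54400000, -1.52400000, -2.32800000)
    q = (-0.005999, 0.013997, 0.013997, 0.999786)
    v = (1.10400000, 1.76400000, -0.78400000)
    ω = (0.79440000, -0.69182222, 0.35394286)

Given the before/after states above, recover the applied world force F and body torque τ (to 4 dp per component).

F = (0.1000, -3.4000, -2.1000)
τ = (0.1500, 0.0200, 0.1300)

v₁ − v₀ = (0.00400000, -0.13600000, -0.08400000)
m·(v₁−v₀)/dt = (0.1000, -3.4000, -2.1000)
ω₁ − ω₀ = (0.09440000, 0.00817778, 0.05394286)
ω₀×(Iω₀) = (0.0084, -0.0168, -0.0588)
τ = I·(Δω/dt) + ω₀×(Iω₀) = (0.1500, 0.0200, 0.1300)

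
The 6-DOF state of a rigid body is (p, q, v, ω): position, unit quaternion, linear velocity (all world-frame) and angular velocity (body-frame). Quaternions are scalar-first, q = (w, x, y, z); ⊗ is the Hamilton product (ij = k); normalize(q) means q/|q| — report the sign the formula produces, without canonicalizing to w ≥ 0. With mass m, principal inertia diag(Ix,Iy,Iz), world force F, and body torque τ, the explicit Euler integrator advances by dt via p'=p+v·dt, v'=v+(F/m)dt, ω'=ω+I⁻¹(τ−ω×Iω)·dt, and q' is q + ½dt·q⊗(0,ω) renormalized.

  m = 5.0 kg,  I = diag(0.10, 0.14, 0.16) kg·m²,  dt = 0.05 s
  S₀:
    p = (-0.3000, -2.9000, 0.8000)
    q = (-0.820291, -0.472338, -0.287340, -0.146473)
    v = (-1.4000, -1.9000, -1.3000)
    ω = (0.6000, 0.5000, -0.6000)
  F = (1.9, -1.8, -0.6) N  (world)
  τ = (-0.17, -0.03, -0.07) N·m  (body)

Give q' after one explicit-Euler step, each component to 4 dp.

q' = (-0.8116, -0.4784, -0.3068, -0.1357)

q⊗(0,ω) = (0.3391890, -0.2465341, -0.7814321, 0.4284096)
q + ½dt·q⊗(0,ω), renormalized = (-0.8116, -0.4784, -0.3068, -0.1357)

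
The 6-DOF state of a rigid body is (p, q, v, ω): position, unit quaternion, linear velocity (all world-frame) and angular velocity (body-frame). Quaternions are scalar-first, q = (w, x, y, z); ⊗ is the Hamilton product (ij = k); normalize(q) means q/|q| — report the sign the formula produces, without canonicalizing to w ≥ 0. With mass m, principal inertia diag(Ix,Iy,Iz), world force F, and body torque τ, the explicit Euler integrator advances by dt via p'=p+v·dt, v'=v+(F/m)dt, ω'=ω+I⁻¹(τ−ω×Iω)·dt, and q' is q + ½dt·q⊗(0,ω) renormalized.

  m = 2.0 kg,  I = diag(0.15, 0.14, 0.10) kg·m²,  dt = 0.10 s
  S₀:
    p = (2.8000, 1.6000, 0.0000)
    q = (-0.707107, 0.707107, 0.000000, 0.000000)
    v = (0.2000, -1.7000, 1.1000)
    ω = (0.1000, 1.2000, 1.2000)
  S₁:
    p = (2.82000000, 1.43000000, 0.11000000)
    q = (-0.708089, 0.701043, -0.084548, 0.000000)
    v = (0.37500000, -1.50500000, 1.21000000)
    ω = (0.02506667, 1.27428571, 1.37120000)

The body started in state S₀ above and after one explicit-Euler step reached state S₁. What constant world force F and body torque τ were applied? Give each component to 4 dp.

F = (3.5000, 3.9000, 2.2000)
τ = (-0.1700, 0.1100, 0.1700)

ω₁ − ω₀ = (-0.07493333, 0.07428571, 0.17120000)
I·α + gyro = (-0.1700, 0.1100, 0.1700)
velocity change Δv = (0.17500000, 0.19500000, 0.11000000)
applied force F = (3.5000, 3.9000, 2.2000)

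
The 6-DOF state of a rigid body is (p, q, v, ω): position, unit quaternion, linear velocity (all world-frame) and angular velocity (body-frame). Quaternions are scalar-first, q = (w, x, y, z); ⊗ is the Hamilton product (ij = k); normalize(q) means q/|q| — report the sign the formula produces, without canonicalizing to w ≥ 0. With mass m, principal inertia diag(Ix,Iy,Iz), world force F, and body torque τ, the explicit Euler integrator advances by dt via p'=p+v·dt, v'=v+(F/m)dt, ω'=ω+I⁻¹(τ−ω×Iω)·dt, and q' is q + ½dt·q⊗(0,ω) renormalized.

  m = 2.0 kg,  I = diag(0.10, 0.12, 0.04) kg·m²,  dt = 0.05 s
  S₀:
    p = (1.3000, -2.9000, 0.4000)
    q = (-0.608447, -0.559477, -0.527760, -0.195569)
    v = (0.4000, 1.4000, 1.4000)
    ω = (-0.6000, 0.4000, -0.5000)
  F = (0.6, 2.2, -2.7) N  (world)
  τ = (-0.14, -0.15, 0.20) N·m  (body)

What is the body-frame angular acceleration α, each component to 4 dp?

α = (-1.5600, -1.4000, 5.1200)

precession coupling ω×(Iω) = (0.0160, 0.0180, -0.0048)
(τ − ω×Iω)/I = (-1.5600, -1.4000, 5.1200)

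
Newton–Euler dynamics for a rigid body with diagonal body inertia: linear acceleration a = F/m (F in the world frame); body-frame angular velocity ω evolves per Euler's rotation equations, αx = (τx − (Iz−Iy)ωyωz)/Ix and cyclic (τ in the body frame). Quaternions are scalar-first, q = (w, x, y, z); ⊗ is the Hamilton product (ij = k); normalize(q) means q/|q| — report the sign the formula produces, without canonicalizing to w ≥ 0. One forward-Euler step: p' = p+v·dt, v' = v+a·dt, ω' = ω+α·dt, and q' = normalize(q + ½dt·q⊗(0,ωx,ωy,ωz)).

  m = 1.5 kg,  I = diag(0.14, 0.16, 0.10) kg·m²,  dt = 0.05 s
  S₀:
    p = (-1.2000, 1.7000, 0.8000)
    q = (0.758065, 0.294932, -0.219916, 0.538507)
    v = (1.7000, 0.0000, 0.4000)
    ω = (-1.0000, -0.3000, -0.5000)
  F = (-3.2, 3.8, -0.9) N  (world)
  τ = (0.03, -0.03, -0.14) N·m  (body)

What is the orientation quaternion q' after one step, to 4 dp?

q' = (0.7702, 0.2826, -0.2353, 0.5211)

q⊗(0,ω) = (0.4982107, -0.4865549, -0.6184605, -0.6874281)
updated quaternion q' = (0.7702, 0.2826, -0.2353, 0.5211)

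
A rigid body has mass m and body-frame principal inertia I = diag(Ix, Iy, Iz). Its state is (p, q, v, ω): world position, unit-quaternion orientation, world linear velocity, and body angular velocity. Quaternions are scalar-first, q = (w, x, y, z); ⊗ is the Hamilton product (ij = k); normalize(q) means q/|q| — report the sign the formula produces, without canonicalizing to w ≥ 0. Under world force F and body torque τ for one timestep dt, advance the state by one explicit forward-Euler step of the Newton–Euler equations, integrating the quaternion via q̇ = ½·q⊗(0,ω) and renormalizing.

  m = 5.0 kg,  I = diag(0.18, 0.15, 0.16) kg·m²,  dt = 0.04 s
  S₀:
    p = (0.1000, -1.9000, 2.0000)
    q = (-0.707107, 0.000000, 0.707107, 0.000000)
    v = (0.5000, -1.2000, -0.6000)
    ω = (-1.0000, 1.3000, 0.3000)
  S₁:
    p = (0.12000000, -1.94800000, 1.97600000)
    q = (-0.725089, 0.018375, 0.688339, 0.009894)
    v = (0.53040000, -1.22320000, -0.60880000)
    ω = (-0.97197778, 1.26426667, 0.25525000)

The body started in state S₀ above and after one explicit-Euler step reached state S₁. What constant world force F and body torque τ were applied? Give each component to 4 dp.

F = (3.8000, -2.9000, -1.1000)
τ = (0.1300, -0.1400, -0.1400)

v₁ − v₀ = (0.03040000, -0.02320000, -0.00880000)
applied force F = (3.8000, -2.9000, -1.1000)
Δω = ω₁−ω₀ = (0.02802222, -0.03573333, -0.04475000)
precession coupling = (0.0039, -0.0060, 0.0390)
applied torque τ = (0.1300, -0.1400, -0.1400)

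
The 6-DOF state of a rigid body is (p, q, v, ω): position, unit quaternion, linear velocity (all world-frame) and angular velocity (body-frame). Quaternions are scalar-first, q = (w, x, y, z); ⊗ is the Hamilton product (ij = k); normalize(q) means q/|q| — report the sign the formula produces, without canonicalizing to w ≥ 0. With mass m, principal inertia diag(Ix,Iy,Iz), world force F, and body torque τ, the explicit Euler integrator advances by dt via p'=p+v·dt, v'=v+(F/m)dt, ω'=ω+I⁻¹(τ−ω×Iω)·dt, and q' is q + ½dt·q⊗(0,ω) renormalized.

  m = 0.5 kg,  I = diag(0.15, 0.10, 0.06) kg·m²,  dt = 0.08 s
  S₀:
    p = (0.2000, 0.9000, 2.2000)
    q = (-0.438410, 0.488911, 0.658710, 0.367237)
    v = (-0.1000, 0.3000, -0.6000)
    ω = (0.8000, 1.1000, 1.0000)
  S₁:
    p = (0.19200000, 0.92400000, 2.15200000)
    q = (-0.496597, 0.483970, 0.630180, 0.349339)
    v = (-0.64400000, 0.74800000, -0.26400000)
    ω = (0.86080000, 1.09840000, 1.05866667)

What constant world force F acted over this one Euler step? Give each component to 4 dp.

F = (-3.4000, 2.8000, 2.1000)

Δv = v₁−v₀ = (-0.54400000, 0.44800000, 0.33600000)
m·(v₁−v₀)/dt = (-3.4000, 2.8000, 2.1000)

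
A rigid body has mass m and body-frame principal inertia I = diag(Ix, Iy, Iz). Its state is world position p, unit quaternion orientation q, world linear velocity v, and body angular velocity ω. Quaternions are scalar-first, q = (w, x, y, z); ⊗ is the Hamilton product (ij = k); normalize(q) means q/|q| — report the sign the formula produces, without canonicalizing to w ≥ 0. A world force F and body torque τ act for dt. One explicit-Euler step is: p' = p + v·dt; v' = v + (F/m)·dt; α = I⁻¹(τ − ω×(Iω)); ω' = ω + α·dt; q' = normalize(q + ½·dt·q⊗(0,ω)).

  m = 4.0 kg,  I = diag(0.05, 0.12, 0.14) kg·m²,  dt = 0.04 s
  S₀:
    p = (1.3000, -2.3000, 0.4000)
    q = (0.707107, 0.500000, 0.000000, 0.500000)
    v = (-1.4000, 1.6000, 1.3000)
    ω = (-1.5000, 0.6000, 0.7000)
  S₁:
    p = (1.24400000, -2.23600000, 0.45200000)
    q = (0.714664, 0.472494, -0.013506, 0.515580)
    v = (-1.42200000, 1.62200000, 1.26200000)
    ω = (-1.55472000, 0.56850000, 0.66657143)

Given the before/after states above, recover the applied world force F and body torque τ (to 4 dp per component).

rate change Δω = (-0.05472000, -0.03150000, -0.03342857)
I·α + gyro = (-0.0600, 0.0000, -0.1800)
v₁ − v₀ = (-0.02200000, 0.02200000, -0.03800000)
F = m·Δv/dt = (-2.2000, 2.2000, -3.8000)

F = (-2.2000, 2.2000, -3.8000)
τ = (-0.0600, 0.0000, -0.1800)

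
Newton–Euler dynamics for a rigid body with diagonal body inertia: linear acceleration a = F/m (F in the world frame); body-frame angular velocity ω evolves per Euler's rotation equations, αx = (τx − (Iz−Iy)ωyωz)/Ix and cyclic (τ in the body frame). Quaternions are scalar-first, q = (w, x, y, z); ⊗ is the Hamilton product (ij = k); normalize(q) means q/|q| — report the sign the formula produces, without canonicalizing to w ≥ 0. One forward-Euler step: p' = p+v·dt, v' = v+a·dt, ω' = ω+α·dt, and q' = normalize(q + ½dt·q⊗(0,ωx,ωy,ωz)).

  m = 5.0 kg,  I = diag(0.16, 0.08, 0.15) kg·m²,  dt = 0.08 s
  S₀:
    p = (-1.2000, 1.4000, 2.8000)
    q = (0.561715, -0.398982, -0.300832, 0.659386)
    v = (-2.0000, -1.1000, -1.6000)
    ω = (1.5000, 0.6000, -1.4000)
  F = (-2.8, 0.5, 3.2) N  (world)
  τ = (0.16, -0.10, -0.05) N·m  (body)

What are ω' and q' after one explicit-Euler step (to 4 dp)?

angular accel α = (1.3675, -0.9875, 0.1467)
ω + α·dt = (1.6094, 0.5210, -1.3883)
q⊗(0,ω) = (1.7021126, 0.8681057, 0.7675332, -0.5745422)
q + ½dt·q⊗(0,ω), renormalized = (0.6275, -0.3629, -0.2691, 0.6341)

ω' = (1.6094, 0.5210, -1.3883)
q' = (0.6275, -0.3629, -0.2691, 0.6341)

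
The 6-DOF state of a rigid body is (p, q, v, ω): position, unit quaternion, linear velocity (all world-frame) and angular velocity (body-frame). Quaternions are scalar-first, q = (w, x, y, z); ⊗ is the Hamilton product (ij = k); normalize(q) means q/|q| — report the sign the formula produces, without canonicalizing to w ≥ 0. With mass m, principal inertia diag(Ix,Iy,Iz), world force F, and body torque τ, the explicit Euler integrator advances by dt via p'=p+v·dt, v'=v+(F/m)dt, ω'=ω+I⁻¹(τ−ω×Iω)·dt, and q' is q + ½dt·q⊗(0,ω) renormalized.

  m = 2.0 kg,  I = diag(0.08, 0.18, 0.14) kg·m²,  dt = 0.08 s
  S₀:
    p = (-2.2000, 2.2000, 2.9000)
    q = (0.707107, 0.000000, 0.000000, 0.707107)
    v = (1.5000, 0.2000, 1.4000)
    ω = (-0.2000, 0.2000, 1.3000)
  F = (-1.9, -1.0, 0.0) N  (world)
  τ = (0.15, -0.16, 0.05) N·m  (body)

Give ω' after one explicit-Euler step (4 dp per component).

ω' = (-0.0396, 0.1220, 1.3309)

precession coupling ω×(Iω) = (-0.0104, 0.0156, -0.0040)
angular accel α = (2.0050, -0.9756, 0.3857)
new body rate ω' = (-0.0396, 0.1220, 1.3309)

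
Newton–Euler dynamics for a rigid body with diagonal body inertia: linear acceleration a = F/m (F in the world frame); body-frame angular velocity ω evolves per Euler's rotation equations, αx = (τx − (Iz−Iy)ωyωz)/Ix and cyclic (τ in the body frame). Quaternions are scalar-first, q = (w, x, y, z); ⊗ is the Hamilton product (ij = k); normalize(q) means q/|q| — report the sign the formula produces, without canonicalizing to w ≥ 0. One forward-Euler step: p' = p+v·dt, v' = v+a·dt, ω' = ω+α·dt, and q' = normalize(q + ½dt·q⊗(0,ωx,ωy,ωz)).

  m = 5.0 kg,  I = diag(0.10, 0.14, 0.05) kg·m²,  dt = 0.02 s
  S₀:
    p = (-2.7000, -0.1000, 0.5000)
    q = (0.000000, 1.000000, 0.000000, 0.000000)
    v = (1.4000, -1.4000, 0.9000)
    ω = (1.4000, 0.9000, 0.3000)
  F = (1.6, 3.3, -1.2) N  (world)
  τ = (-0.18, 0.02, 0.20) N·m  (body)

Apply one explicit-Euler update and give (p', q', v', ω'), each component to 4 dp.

p' = (-2.6720, -0.1280, 0.5180)
q' = (-0.0140, 0.9999, -0.0030, 0.0090)
v' = (1.4064, -1.3868, 0.8952)
ω' = (1.3689, 0.8999, 0.3598)

p' = p + v·dt = (-2.6720, -0.1280, 0.5180)
v + (F/m)dt = (1.4064, -1.3868, 0.8952)
gyro term ω×Iω = (-0.0243, 0.0210, 0.0504)
angular accel α = (-1.5570, -0.0071, 2.9920)
ω + α·dt = (1.3689, 0.8999, 0.3598)
q⊗(0,ω) = (-1.4000000, 0.0000000, -0.3000000, 0.9000000)
updated quaternion q' = (-0.0140, 0.9999, -0.0030, 0.0090)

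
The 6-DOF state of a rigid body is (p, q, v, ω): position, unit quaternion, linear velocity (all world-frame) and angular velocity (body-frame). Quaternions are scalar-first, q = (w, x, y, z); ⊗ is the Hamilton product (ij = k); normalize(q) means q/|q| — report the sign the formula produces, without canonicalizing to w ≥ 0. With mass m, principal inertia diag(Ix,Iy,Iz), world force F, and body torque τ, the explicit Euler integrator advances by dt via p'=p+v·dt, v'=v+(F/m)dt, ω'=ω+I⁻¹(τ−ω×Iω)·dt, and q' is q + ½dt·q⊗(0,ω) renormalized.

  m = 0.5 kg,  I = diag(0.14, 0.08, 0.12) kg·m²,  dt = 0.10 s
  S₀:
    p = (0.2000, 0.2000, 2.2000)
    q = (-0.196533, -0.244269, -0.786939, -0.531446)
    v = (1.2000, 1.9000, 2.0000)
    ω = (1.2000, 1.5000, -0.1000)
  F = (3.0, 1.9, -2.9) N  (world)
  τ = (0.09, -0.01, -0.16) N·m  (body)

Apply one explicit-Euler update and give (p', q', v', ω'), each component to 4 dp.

ω×(Iω) gyroscopic = (-0.0060, -0.0024, -0.1080)
angular accel α = (0.6857, -0.0950, -0.4333)
new body rate ω' = (1.2686, 1.4905, -0.1433)
Hamilton product q⊗(0,ω) = (1.4203867, 0.6400233, -0.9569616, 0.5975766)
q + ½dt·q⊗(0,ω), renormalized = (-0.1249, -0.2113, -0.8310, -0.4993)
a = (6.0000, 3.8000, -5.8000)
p' = p + v·dt = (0.3200, 0.3900, 2.4000)
v + (F/m)dt = (1.8000, 2.2800, 1.4200)

p' = (0.3200, 0.3900, 2.4000)
q' = (-0.1249, -0.2113, -0.8310, -0.4993)
v' = (1.8000, 2.2800, 1.4200)
ω' = (1.2686, 1.4905, -0.1433)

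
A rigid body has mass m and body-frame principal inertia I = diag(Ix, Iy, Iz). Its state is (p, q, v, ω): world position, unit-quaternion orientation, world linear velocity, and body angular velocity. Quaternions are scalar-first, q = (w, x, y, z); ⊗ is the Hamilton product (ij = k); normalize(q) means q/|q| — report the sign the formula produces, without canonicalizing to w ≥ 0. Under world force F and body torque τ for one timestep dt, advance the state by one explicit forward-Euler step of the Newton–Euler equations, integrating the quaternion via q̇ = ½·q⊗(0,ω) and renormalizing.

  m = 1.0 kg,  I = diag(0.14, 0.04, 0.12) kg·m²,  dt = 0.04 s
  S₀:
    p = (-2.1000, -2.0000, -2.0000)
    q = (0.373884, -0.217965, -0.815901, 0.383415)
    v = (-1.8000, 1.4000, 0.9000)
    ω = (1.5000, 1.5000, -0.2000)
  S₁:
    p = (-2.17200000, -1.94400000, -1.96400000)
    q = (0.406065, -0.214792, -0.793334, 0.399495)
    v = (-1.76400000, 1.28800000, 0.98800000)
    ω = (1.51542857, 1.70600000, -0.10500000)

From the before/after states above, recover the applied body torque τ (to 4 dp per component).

Δω = ω₁−ω₀ = (0.01542857, 0.20600000, 0.09500000)
gyro term ω₀×Iω₀ = (-0.0240, -0.0060, -0.2250)
I·α + gyro = (0.0300, 0.2000, 0.0600)

τ = (0.0300, 0.2000, 0.0600)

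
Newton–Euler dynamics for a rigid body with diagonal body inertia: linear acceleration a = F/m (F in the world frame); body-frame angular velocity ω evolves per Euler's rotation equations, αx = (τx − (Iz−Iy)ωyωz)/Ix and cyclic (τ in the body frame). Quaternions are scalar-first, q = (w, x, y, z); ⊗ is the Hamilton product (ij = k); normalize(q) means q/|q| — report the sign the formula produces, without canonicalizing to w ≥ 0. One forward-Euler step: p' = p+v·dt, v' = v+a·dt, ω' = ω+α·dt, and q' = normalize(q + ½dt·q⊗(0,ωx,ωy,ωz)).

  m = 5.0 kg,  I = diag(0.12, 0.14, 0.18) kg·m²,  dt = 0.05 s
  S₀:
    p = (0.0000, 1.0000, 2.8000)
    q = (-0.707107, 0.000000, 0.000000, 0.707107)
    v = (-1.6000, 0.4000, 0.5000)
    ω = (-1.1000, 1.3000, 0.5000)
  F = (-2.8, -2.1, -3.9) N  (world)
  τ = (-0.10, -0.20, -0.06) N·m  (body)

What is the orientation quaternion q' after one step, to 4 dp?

q' = (-0.7152, -0.0035, -0.0424, 0.6976)

Hamilton product q⊗(0,ω) = (-0.3535535, -0.1414214, -1.6970568, -0.3535535)
updated quaternion q' = (-0.7152, -0.0035, -0.0424, 0.6976)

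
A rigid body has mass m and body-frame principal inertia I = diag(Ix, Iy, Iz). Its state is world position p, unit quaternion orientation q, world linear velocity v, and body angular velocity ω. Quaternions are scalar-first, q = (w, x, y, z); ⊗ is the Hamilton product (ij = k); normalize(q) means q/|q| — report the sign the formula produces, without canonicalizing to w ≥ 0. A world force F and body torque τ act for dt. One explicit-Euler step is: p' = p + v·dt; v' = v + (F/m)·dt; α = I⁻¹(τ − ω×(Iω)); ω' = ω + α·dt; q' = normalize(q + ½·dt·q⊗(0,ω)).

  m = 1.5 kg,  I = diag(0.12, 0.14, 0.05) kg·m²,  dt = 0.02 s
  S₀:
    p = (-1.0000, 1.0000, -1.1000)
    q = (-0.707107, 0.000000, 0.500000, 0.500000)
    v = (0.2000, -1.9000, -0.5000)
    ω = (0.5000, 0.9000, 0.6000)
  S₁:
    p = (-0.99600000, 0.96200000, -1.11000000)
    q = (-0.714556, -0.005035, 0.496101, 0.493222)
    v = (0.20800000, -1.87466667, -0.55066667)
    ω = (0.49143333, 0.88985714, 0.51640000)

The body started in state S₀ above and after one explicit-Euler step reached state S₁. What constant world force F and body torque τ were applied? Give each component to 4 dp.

F = (0.6000, 1.9000, -3.8000)
τ = (-0.1000, -0.0500, -0.2000)

velocity change Δv = (0.00800000, 0.02533333, -0.05066667)
F = m·Δv/dt = (0.6000, 1.9000, -3.8000)
ω₁ − ω₀ = (-0.00856667, -0.01014286, -0.08360000)
ω₀×(Iω₀) = (-0.0486, 0.0210, 0.0090)
I·α + gyro = (-0.1000, -0.0500, -0.2000)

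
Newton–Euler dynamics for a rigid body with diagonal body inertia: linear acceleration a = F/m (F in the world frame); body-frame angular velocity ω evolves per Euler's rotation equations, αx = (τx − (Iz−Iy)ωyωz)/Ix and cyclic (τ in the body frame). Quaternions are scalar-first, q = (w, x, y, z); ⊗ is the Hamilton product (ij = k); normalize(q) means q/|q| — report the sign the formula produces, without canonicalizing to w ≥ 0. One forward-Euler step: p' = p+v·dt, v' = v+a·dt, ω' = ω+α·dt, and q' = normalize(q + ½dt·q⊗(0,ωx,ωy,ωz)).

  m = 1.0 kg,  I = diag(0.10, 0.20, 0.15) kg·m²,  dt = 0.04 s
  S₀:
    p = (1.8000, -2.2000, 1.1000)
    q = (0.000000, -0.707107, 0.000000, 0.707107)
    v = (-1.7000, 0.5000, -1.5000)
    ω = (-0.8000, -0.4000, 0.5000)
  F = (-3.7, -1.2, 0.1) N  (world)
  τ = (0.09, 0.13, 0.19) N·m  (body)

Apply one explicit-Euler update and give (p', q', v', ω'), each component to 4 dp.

p' = (1.7320, -2.1800, 1.0400)
q' = (-0.0184, -0.7013, -0.0042, 0.7126)
v' = (-1.8480, 0.4520, -1.4960)
ω' = (-0.7680, -0.3780, 0.5421)

ω×(Iω) gyroscopic = (0.0100, 0.0200, 0.0320)
α = I⁻¹(τ − ω×Iω) = (0.8000, 0.5500, 1.0533)
ω' = ω + α·dt = (-0.7680, -0.3780, 0.5421)
Hamilton product q⊗(0,ω) = (-0.9192391, 0.2828428, -0.2121321, 0.2828428)
updated quaternion q' = (-0.0184, -0.7013, -0.0042, 0.7126)
p + v·dt = (1.7320, -2.1800, 1.0400)
v + (F/m)dt = (-1.8480, 0.4520, -1.4960)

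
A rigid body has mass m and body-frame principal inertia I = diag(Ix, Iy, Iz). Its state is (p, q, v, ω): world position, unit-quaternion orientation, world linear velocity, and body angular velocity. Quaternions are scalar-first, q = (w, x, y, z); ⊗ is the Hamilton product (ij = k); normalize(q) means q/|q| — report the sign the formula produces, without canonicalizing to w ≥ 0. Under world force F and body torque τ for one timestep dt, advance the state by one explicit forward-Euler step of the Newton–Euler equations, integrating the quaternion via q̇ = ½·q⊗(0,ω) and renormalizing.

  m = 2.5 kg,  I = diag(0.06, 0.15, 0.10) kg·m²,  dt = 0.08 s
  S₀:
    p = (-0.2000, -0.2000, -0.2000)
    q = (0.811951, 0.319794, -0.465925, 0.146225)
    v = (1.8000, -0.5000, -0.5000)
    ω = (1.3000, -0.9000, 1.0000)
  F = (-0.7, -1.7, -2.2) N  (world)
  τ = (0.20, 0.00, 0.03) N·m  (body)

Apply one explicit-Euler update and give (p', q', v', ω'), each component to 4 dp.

p' = (-0.0560, -0.2400, -0.2400)
q' = (0.7705, 0.3477, -0.4989, 0.1909)
v' = (1.7776, -0.5544, -0.5704)
ω' = (1.5067, -0.8723, 1.1082)

ω×(Iω) gyroscopic = (0.0450, -0.0520, -0.1053)
angular accel α = (2.5833, 0.3467, 1.3530)
new body rate ω' = (1.5067, -0.8723, 1.1082)
q⊗(0,ω) = (-0.9812897, 0.7212138, -0.8604574, 1.1298389)
updated quaternion q' = (0.7705, 0.3477, -0.4989, 0.1909)
p' = p + v·dt = (-0.0560, -0.2400, -0.2400)
v + (F/m)dt = (1.7776, -0.5544, -0.5704)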